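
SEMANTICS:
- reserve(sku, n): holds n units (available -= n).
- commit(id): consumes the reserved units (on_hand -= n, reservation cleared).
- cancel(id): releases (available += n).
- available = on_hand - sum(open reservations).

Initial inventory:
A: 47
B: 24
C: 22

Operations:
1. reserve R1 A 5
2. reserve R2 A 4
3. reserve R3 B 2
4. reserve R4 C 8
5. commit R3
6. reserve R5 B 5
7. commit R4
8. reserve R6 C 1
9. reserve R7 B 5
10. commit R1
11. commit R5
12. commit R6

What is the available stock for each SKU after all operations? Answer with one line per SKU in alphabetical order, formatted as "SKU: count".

Answer: A: 38
B: 12
C: 13

Derivation:
Step 1: reserve R1 A 5 -> on_hand[A=47 B=24 C=22] avail[A=42 B=24 C=22] open={R1}
Step 2: reserve R2 A 4 -> on_hand[A=47 B=24 C=22] avail[A=38 B=24 C=22] open={R1,R2}
Step 3: reserve R3 B 2 -> on_hand[A=47 B=24 C=22] avail[A=38 B=22 C=22] open={R1,R2,R3}
Step 4: reserve R4 C 8 -> on_hand[A=47 B=24 C=22] avail[A=38 B=22 C=14] open={R1,R2,R3,R4}
Step 5: commit R3 -> on_hand[A=47 B=22 C=22] avail[A=38 B=22 C=14] open={R1,R2,R4}
Step 6: reserve R5 B 5 -> on_hand[A=47 B=22 C=22] avail[A=38 B=17 C=14] open={R1,R2,R4,R5}
Step 7: commit R4 -> on_hand[A=47 B=22 C=14] avail[A=38 B=17 C=14] open={R1,R2,R5}
Step 8: reserve R6 C 1 -> on_hand[A=47 B=22 C=14] avail[A=38 B=17 C=13] open={R1,R2,R5,R6}
Step 9: reserve R7 B 5 -> on_hand[A=47 B=22 C=14] avail[A=38 B=12 C=13] open={R1,R2,R5,R6,R7}
Step 10: commit R1 -> on_hand[A=42 B=22 C=14] avail[A=38 B=12 C=13] open={R2,R5,R6,R7}
Step 11: commit R5 -> on_hand[A=42 B=17 C=14] avail[A=38 B=12 C=13] open={R2,R6,R7}
Step 12: commit R6 -> on_hand[A=42 B=17 C=13] avail[A=38 B=12 C=13] open={R2,R7}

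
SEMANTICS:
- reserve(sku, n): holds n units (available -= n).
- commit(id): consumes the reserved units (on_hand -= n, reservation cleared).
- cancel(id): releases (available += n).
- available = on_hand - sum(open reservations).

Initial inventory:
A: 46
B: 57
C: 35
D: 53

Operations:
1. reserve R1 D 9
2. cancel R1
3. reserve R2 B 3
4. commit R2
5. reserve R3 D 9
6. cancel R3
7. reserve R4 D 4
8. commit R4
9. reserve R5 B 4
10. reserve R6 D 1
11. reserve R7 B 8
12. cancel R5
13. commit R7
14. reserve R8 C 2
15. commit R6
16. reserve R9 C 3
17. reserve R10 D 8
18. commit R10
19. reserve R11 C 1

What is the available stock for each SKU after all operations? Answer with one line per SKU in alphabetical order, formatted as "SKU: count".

Answer: A: 46
B: 46
C: 29
D: 40

Derivation:
Step 1: reserve R1 D 9 -> on_hand[A=46 B=57 C=35 D=53] avail[A=46 B=57 C=35 D=44] open={R1}
Step 2: cancel R1 -> on_hand[A=46 B=57 C=35 D=53] avail[A=46 B=57 C=35 D=53] open={}
Step 3: reserve R2 B 3 -> on_hand[A=46 B=57 C=35 D=53] avail[A=46 B=54 C=35 D=53] open={R2}
Step 4: commit R2 -> on_hand[A=46 B=54 C=35 D=53] avail[A=46 B=54 C=35 D=53] open={}
Step 5: reserve R3 D 9 -> on_hand[A=46 B=54 C=35 D=53] avail[A=46 B=54 C=35 D=44] open={R3}
Step 6: cancel R3 -> on_hand[A=46 B=54 C=35 D=53] avail[A=46 B=54 C=35 D=53] open={}
Step 7: reserve R4 D 4 -> on_hand[A=46 B=54 C=35 D=53] avail[A=46 B=54 C=35 D=49] open={R4}
Step 8: commit R4 -> on_hand[A=46 B=54 C=35 D=49] avail[A=46 B=54 C=35 D=49] open={}
Step 9: reserve R5 B 4 -> on_hand[A=46 B=54 C=35 D=49] avail[A=46 B=50 C=35 D=49] open={R5}
Step 10: reserve R6 D 1 -> on_hand[A=46 B=54 C=35 D=49] avail[A=46 B=50 C=35 D=48] open={R5,R6}
Step 11: reserve R7 B 8 -> on_hand[A=46 B=54 C=35 D=49] avail[A=46 B=42 C=35 D=48] open={R5,R6,R7}
Step 12: cancel R5 -> on_hand[A=46 B=54 C=35 D=49] avail[A=46 B=46 C=35 D=48] open={R6,R7}
Step 13: commit R7 -> on_hand[A=46 B=46 C=35 D=49] avail[A=46 B=46 C=35 D=48] open={R6}
Step 14: reserve R8 C 2 -> on_hand[A=46 B=46 C=35 D=49] avail[A=46 B=46 C=33 D=48] open={R6,R8}
Step 15: commit R6 -> on_hand[A=46 B=46 C=35 D=48] avail[A=46 B=46 C=33 D=48] open={R8}
Step 16: reserve R9 C 3 -> on_hand[A=46 B=46 C=35 D=48] avail[A=46 B=46 C=30 D=48] open={R8,R9}
Step 17: reserve R10 D 8 -> on_hand[A=46 B=46 C=35 D=48] avail[A=46 B=46 C=30 D=40] open={R10,R8,R9}
Step 18: commit R10 -> on_hand[A=46 B=46 C=35 D=40] avail[A=46 B=46 C=30 D=40] open={R8,R9}
Step 19: reserve R11 C 1 -> on_hand[A=46 B=46 C=35 D=40] avail[A=46 B=46 C=29 D=40] open={R11,R8,R9}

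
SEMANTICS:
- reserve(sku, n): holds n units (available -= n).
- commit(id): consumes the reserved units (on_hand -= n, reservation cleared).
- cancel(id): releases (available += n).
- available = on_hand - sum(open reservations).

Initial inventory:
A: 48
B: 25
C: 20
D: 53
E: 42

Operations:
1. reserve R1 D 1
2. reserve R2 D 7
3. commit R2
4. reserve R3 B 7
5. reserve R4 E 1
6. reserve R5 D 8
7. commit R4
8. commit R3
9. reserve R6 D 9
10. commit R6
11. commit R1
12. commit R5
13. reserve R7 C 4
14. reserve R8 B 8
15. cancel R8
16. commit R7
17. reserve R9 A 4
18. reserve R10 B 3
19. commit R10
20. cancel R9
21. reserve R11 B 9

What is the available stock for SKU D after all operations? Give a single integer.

Answer: 28

Derivation:
Step 1: reserve R1 D 1 -> on_hand[A=48 B=25 C=20 D=53 E=42] avail[A=48 B=25 C=20 D=52 E=42] open={R1}
Step 2: reserve R2 D 7 -> on_hand[A=48 B=25 C=20 D=53 E=42] avail[A=48 B=25 C=20 D=45 E=42] open={R1,R2}
Step 3: commit R2 -> on_hand[A=48 B=25 C=20 D=46 E=42] avail[A=48 B=25 C=20 D=45 E=42] open={R1}
Step 4: reserve R3 B 7 -> on_hand[A=48 B=25 C=20 D=46 E=42] avail[A=48 B=18 C=20 D=45 E=42] open={R1,R3}
Step 5: reserve R4 E 1 -> on_hand[A=48 B=25 C=20 D=46 E=42] avail[A=48 B=18 C=20 D=45 E=41] open={R1,R3,R4}
Step 6: reserve R5 D 8 -> on_hand[A=48 B=25 C=20 D=46 E=42] avail[A=48 B=18 C=20 D=37 E=41] open={R1,R3,R4,R5}
Step 7: commit R4 -> on_hand[A=48 B=25 C=20 D=46 E=41] avail[A=48 B=18 C=20 D=37 E=41] open={R1,R3,R5}
Step 8: commit R3 -> on_hand[A=48 B=18 C=20 D=46 E=41] avail[A=48 B=18 C=20 D=37 E=41] open={R1,R5}
Step 9: reserve R6 D 9 -> on_hand[A=48 B=18 C=20 D=46 E=41] avail[A=48 B=18 C=20 D=28 E=41] open={R1,R5,R6}
Step 10: commit R6 -> on_hand[A=48 B=18 C=20 D=37 E=41] avail[A=48 B=18 C=20 D=28 E=41] open={R1,R5}
Step 11: commit R1 -> on_hand[A=48 B=18 C=20 D=36 E=41] avail[A=48 B=18 C=20 D=28 E=41] open={R5}
Step 12: commit R5 -> on_hand[A=48 B=18 C=20 D=28 E=41] avail[A=48 B=18 C=20 D=28 E=41] open={}
Step 13: reserve R7 C 4 -> on_hand[A=48 B=18 C=20 D=28 E=41] avail[A=48 B=18 C=16 D=28 E=41] open={R7}
Step 14: reserve R8 B 8 -> on_hand[A=48 B=18 C=20 D=28 E=41] avail[A=48 B=10 C=16 D=28 E=41] open={R7,R8}
Step 15: cancel R8 -> on_hand[A=48 B=18 C=20 D=28 E=41] avail[A=48 B=18 C=16 D=28 E=41] open={R7}
Step 16: commit R7 -> on_hand[A=48 B=18 C=16 D=28 E=41] avail[A=48 B=18 C=16 D=28 E=41] open={}
Step 17: reserve R9 A 4 -> on_hand[A=48 B=18 C=16 D=28 E=41] avail[A=44 B=18 C=16 D=28 E=41] open={R9}
Step 18: reserve R10 B 3 -> on_hand[A=48 B=18 C=16 D=28 E=41] avail[A=44 B=15 C=16 D=28 E=41] open={R10,R9}
Step 19: commit R10 -> on_hand[A=48 B=15 C=16 D=28 E=41] avail[A=44 B=15 C=16 D=28 E=41] open={R9}
Step 20: cancel R9 -> on_hand[A=48 B=15 C=16 D=28 E=41] avail[A=48 B=15 C=16 D=28 E=41] open={}
Step 21: reserve R11 B 9 -> on_hand[A=48 B=15 C=16 D=28 E=41] avail[A=48 B=6 C=16 D=28 E=41] open={R11}
Final available[D] = 28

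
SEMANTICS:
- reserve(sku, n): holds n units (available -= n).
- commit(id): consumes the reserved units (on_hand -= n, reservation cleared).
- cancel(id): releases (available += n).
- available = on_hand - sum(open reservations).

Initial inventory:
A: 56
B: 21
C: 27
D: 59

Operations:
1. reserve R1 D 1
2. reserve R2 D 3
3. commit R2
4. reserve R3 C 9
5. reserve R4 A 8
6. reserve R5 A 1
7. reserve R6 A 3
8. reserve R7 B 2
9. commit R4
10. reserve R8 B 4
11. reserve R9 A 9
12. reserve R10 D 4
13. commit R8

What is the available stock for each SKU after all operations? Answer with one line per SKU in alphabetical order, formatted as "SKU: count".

Step 1: reserve R1 D 1 -> on_hand[A=56 B=21 C=27 D=59] avail[A=56 B=21 C=27 D=58] open={R1}
Step 2: reserve R2 D 3 -> on_hand[A=56 B=21 C=27 D=59] avail[A=56 B=21 C=27 D=55] open={R1,R2}
Step 3: commit R2 -> on_hand[A=56 B=21 C=27 D=56] avail[A=56 B=21 C=27 D=55] open={R1}
Step 4: reserve R3 C 9 -> on_hand[A=56 B=21 C=27 D=56] avail[A=56 B=21 C=18 D=55] open={R1,R3}
Step 5: reserve R4 A 8 -> on_hand[A=56 B=21 C=27 D=56] avail[A=48 B=21 C=18 D=55] open={R1,R3,R4}
Step 6: reserve R5 A 1 -> on_hand[A=56 B=21 C=27 D=56] avail[A=47 B=21 C=18 D=55] open={R1,R3,R4,R5}
Step 7: reserve R6 A 3 -> on_hand[A=56 B=21 C=27 D=56] avail[A=44 B=21 C=18 D=55] open={R1,R3,R4,R5,R6}
Step 8: reserve R7 B 2 -> on_hand[A=56 B=21 C=27 D=56] avail[A=44 B=19 C=18 D=55] open={R1,R3,R4,R5,R6,R7}
Step 9: commit R4 -> on_hand[A=48 B=21 C=27 D=56] avail[A=44 B=19 C=18 D=55] open={R1,R3,R5,R6,R7}
Step 10: reserve R8 B 4 -> on_hand[A=48 B=21 C=27 D=56] avail[A=44 B=15 C=18 D=55] open={R1,R3,R5,R6,R7,R8}
Step 11: reserve R9 A 9 -> on_hand[A=48 B=21 C=27 D=56] avail[A=35 B=15 C=18 D=55] open={R1,R3,R5,R6,R7,R8,R9}
Step 12: reserve R10 D 4 -> on_hand[A=48 B=21 C=27 D=56] avail[A=35 B=15 C=18 D=51] open={R1,R10,R3,R5,R6,R7,R8,R9}
Step 13: commit R8 -> on_hand[A=48 B=17 C=27 D=56] avail[A=35 B=15 C=18 D=51] open={R1,R10,R3,R5,R6,R7,R9}

Answer: A: 35
B: 15
C: 18
D: 51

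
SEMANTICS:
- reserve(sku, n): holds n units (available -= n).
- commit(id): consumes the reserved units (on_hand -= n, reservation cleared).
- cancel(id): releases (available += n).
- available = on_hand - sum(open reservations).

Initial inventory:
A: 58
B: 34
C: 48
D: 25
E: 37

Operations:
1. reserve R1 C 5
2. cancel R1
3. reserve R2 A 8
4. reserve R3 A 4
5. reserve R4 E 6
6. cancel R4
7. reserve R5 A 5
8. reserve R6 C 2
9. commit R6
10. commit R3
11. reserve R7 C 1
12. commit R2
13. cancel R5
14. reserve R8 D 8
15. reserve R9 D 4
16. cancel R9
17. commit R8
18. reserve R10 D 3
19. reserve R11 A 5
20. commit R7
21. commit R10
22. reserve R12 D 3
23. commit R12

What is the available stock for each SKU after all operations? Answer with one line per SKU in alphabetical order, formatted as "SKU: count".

Answer: A: 41
B: 34
C: 45
D: 11
E: 37

Derivation:
Step 1: reserve R1 C 5 -> on_hand[A=58 B=34 C=48 D=25 E=37] avail[A=58 B=34 C=43 D=25 E=37] open={R1}
Step 2: cancel R1 -> on_hand[A=58 B=34 C=48 D=25 E=37] avail[A=58 B=34 C=48 D=25 E=37] open={}
Step 3: reserve R2 A 8 -> on_hand[A=58 B=34 C=48 D=25 E=37] avail[A=50 B=34 C=48 D=25 E=37] open={R2}
Step 4: reserve R3 A 4 -> on_hand[A=58 B=34 C=48 D=25 E=37] avail[A=46 B=34 C=48 D=25 E=37] open={R2,R3}
Step 5: reserve R4 E 6 -> on_hand[A=58 B=34 C=48 D=25 E=37] avail[A=46 B=34 C=48 D=25 E=31] open={R2,R3,R4}
Step 6: cancel R4 -> on_hand[A=58 B=34 C=48 D=25 E=37] avail[A=46 B=34 C=48 D=25 E=37] open={R2,R3}
Step 7: reserve R5 A 5 -> on_hand[A=58 B=34 C=48 D=25 E=37] avail[A=41 B=34 C=48 D=25 E=37] open={R2,R3,R5}
Step 8: reserve R6 C 2 -> on_hand[A=58 B=34 C=48 D=25 E=37] avail[A=41 B=34 C=46 D=25 E=37] open={R2,R3,R5,R6}
Step 9: commit R6 -> on_hand[A=58 B=34 C=46 D=25 E=37] avail[A=41 B=34 C=46 D=25 E=37] open={R2,R3,R5}
Step 10: commit R3 -> on_hand[A=54 B=34 C=46 D=25 E=37] avail[A=41 B=34 C=46 D=25 E=37] open={R2,R5}
Step 11: reserve R7 C 1 -> on_hand[A=54 B=34 C=46 D=25 E=37] avail[A=41 B=34 C=45 D=25 E=37] open={R2,R5,R7}
Step 12: commit R2 -> on_hand[A=46 B=34 C=46 D=25 E=37] avail[A=41 B=34 C=45 D=25 E=37] open={R5,R7}
Step 13: cancel R5 -> on_hand[A=46 B=34 C=46 D=25 E=37] avail[A=46 B=34 C=45 D=25 E=37] open={R7}
Step 14: reserve R8 D 8 -> on_hand[A=46 B=34 C=46 D=25 E=37] avail[A=46 B=34 C=45 D=17 E=37] open={R7,R8}
Step 15: reserve R9 D 4 -> on_hand[A=46 B=34 C=46 D=25 E=37] avail[A=46 B=34 C=45 D=13 E=37] open={R7,R8,R9}
Step 16: cancel R9 -> on_hand[A=46 B=34 C=46 D=25 E=37] avail[A=46 B=34 C=45 D=17 E=37] open={R7,R8}
Step 17: commit R8 -> on_hand[A=46 B=34 C=46 D=17 E=37] avail[A=46 B=34 C=45 D=17 E=37] open={R7}
Step 18: reserve R10 D 3 -> on_hand[A=46 B=34 C=46 D=17 E=37] avail[A=46 B=34 C=45 D=14 E=37] open={R10,R7}
Step 19: reserve R11 A 5 -> on_hand[A=46 B=34 C=46 D=17 E=37] avail[A=41 B=34 C=45 D=14 E=37] open={R10,R11,R7}
Step 20: commit R7 -> on_hand[A=46 B=34 C=45 D=17 E=37] avail[A=41 B=34 C=45 D=14 E=37] open={R10,R11}
Step 21: commit R10 -> on_hand[A=46 B=34 C=45 D=14 E=37] avail[A=41 B=34 C=45 D=14 E=37] open={R11}
Step 22: reserve R12 D 3 -> on_hand[A=46 B=34 C=45 D=14 E=37] avail[A=41 B=34 C=45 D=11 E=37] open={R11,R12}
Step 23: commit R12 -> on_hand[A=46 B=34 C=45 D=11 E=37] avail[A=41 B=34 C=45 D=11 E=37] open={R11}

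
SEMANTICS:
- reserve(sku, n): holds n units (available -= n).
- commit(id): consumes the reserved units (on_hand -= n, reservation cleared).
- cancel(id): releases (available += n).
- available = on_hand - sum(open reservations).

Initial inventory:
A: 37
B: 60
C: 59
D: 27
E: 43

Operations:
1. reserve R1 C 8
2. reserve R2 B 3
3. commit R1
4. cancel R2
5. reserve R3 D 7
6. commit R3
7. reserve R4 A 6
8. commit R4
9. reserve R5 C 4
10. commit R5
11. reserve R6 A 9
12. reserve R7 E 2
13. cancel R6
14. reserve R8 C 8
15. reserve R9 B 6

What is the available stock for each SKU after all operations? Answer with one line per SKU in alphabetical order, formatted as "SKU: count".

Step 1: reserve R1 C 8 -> on_hand[A=37 B=60 C=59 D=27 E=43] avail[A=37 B=60 C=51 D=27 E=43] open={R1}
Step 2: reserve R2 B 3 -> on_hand[A=37 B=60 C=59 D=27 E=43] avail[A=37 B=57 C=51 D=27 E=43] open={R1,R2}
Step 3: commit R1 -> on_hand[A=37 B=60 C=51 D=27 E=43] avail[A=37 B=57 C=51 D=27 E=43] open={R2}
Step 4: cancel R2 -> on_hand[A=37 B=60 C=51 D=27 E=43] avail[A=37 B=60 C=51 D=27 E=43] open={}
Step 5: reserve R3 D 7 -> on_hand[A=37 B=60 C=51 D=27 E=43] avail[A=37 B=60 C=51 D=20 E=43] open={R3}
Step 6: commit R3 -> on_hand[A=37 B=60 C=51 D=20 E=43] avail[A=37 B=60 C=51 D=20 E=43] open={}
Step 7: reserve R4 A 6 -> on_hand[A=37 B=60 C=51 D=20 E=43] avail[A=31 B=60 C=51 D=20 E=43] open={R4}
Step 8: commit R4 -> on_hand[A=31 B=60 C=51 D=20 E=43] avail[A=31 B=60 C=51 D=20 E=43] open={}
Step 9: reserve R5 C 4 -> on_hand[A=31 B=60 C=51 D=20 E=43] avail[A=31 B=60 C=47 D=20 E=43] open={R5}
Step 10: commit R5 -> on_hand[A=31 B=60 C=47 D=20 E=43] avail[A=31 B=60 C=47 D=20 E=43] open={}
Step 11: reserve R6 A 9 -> on_hand[A=31 B=60 C=47 D=20 E=43] avail[A=22 B=60 C=47 D=20 E=43] open={R6}
Step 12: reserve R7 E 2 -> on_hand[A=31 B=60 C=47 D=20 E=43] avail[A=22 B=60 C=47 D=20 E=41] open={R6,R7}
Step 13: cancel R6 -> on_hand[A=31 B=60 C=47 D=20 E=43] avail[A=31 B=60 C=47 D=20 E=41] open={R7}
Step 14: reserve R8 C 8 -> on_hand[A=31 B=60 C=47 D=20 E=43] avail[A=31 B=60 C=39 D=20 E=41] open={R7,R8}
Step 15: reserve R9 B 6 -> on_hand[A=31 B=60 C=47 D=20 E=43] avail[A=31 B=54 C=39 D=20 E=41] open={R7,R8,R9}

Answer: A: 31
B: 54
C: 39
D: 20
E: 41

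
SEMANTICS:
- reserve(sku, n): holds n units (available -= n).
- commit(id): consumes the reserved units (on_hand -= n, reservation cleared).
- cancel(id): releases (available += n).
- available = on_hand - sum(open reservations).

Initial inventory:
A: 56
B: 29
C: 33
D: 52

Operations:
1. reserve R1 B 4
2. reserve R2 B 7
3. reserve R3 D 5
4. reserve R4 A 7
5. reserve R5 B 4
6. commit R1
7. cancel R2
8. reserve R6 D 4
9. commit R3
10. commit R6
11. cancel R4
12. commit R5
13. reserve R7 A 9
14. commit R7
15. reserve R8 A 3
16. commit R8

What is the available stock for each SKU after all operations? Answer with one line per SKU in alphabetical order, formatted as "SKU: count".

Step 1: reserve R1 B 4 -> on_hand[A=56 B=29 C=33 D=52] avail[A=56 B=25 C=33 D=52] open={R1}
Step 2: reserve R2 B 7 -> on_hand[A=56 B=29 C=33 D=52] avail[A=56 B=18 C=33 D=52] open={R1,R2}
Step 3: reserve R3 D 5 -> on_hand[A=56 B=29 C=33 D=52] avail[A=56 B=18 C=33 D=47] open={R1,R2,R3}
Step 4: reserve R4 A 7 -> on_hand[A=56 B=29 C=33 D=52] avail[A=49 B=18 C=33 D=47] open={R1,R2,R3,R4}
Step 5: reserve R5 B 4 -> on_hand[A=56 B=29 C=33 D=52] avail[A=49 B=14 C=33 D=47] open={R1,R2,R3,R4,R5}
Step 6: commit R1 -> on_hand[A=56 B=25 C=33 D=52] avail[A=49 B=14 C=33 D=47] open={R2,R3,R4,R5}
Step 7: cancel R2 -> on_hand[A=56 B=25 C=33 D=52] avail[A=49 B=21 C=33 D=47] open={R3,R4,R5}
Step 8: reserve R6 D 4 -> on_hand[A=56 B=25 C=33 D=52] avail[A=49 B=21 C=33 D=43] open={R3,R4,R5,R6}
Step 9: commit R3 -> on_hand[A=56 B=25 C=33 D=47] avail[A=49 B=21 C=33 D=43] open={R4,R5,R6}
Step 10: commit R6 -> on_hand[A=56 B=25 C=33 D=43] avail[A=49 B=21 C=33 D=43] open={R4,R5}
Step 11: cancel R4 -> on_hand[A=56 B=25 C=33 D=43] avail[A=56 B=21 C=33 D=43] open={R5}
Step 12: commit R5 -> on_hand[A=56 B=21 C=33 D=43] avail[A=56 B=21 C=33 D=43] open={}
Step 13: reserve R7 A 9 -> on_hand[A=56 B=21 C=33 D=43] avail[A=47 B=21 C=33 D=43] open={R7}
Step 14: commit R7 -> on_hand[A=47 B=21 C=33 D=43] avail[A=47 B=21 C=33 D=43] open={}
Step 15: reserve R8 A 3 -> on_hand[A=47 B=21 C=33 D=43] avail[A=44 B=21 C=33 D=43] open={R8}
Step 16: commit R8 -> on_hand[A=44 B=21 C=33 D=43] avail[A=44 B=21 C=33 D=43] open={}

Answer: A: 44
B: 21
C: 33
D: 43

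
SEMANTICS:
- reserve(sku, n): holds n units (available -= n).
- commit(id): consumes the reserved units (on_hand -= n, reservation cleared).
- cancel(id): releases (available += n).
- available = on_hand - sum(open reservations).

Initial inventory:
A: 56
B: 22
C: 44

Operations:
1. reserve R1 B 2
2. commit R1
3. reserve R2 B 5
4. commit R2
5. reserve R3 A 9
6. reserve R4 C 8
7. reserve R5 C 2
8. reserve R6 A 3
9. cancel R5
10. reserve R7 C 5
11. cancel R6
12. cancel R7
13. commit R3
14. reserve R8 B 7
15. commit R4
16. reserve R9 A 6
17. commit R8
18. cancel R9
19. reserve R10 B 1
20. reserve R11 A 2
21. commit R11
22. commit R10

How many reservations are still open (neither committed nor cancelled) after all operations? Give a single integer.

Step 1: reserve R1 B 2 -> on_hand[A=56 B=22 C=44] avail[A=56 B=20 C=44] open={R1}
Step 2: commit R1 -> on_hand[A=56 B=20 C=44] avail[A=56 B=20 C=44] open={}
Step 3: reserve R2 B 5 -> on_hand[A=56 B=20 C=44] avail[A=56 B=15 C=44] open={R2}
Step 4: commit R2 -> on_hand[A=56 B=15 C=44] avail[A=56 B=15 C=44] open={}
Step 5: reserve R3 A 9 -> on_hand[A=56 B=15 C=44] avail[A=47 B=15 C=44] open={R3}
Step 6: reserve R4 C 8 -> on_hand[A=56 B=15 C=44] avail[A=47 B=15 C=36] open={R3,R4}
Step 7: reserve R5 C 2 -> on_hand[A=56 B=15 C=44] avail[A=47 B=15 C=34] open={R3,R4,R5}
Step 8: reserve R6 A 3 -> on_hand[A=56 B=15 C=44] avail[A=44 B=15 C=34] open={R3,R4,R5,R6}
Step 9: cancel R5 -> on_hand[A=56 B=15 C=44] avail[A=44 B=15 C=36] open={R3,R4,R6}
Step 10: reserve R7 C 5 -> on_hand[A=56 B=15 C=44] avail[A=44 B=15 C=31] open={R3,R4,R6,R7}
Step 11: cancel R6 -> on_hand[A=56 B=15 C=44] avail[A=47 B=15 C=31] open={R3,R4,R7}
Step 12: cancel R7 -> on_hand[A=56 B=15 C=44] avail[A=47 B=15 C=36] open={R3,R4}
Step 13: commit R3 -> on_hand[A=47 B=15 C=44] avail[A=47 B=15 C=36] open={R4}
Step 14: reserve R8 B 7 -> on_hand[A=47 B=15 C=44] avail[A=47 B=8 C=36] open={R4,R8}
Step 15: commit R4 -> on_hand[A=47 B=15 C=36] avail[A=47 B=8 C=36] open={R8}
Step 16: reserve R9 A 6 -> on_hand[A=47 B=15 C=36] avail[A=41 B=8 C=36] open={R8,R9}
Step 17: commit R8 -> on_hand[A=47 B=8 C=36] avail[A=41 B=8 C=36] open={R9}
Step 18: cancel R9 -> on_hand[A=47 B=8 C=36] avail[A=47 B=8 C=36] open={}
Step 19: reserve R10 B 1 -> on_hand[A=47 B=8 C=36] avail[A=47 B=7 C=36] open={R10}
Step 20: reserve R11 A 2 -> on_hand[A=47 B=8 C=36] avail[A=45 B=7 C=36] open={R10,R11}
Step 21: commit R11 -> on_hand[A=45 B=8 C=36] avail[A=45 B=7 C=36] open={R10}
Step 22: commit R10 -> on_hand[A=45 B=7 C=36] avail[A=45 B=7 C=36] open={}
Open reservations: [] -> 0

Answer: 0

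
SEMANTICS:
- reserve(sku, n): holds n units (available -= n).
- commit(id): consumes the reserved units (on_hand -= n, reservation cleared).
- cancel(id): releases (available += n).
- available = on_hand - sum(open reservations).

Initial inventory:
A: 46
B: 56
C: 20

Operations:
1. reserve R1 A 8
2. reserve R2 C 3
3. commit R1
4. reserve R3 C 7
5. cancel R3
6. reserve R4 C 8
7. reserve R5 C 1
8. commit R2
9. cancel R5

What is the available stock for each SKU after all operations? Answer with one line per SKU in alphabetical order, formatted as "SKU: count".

Answer: A: 38
B: 56
C: 9

Derivation:
Step 1: reserve R1 A 8 -> on_hand[A=46 B=56 C=20] avail[A=38 B=56 C=20] open={R1}
Step 2: reserve R2 C 3 -> on_hand[A=46 B=56 C=20] avail[A=38 B=56 C=17] open={R1,R2}
Step 3: commit R1 -> on_hand[A=38 B=56 C=20] avail[A=38 B=56 C=17] open={R2}
Step 4: reserve R3 C 7 -> on_hand[A=38 B=56 C=20] avail[A=38 B=56 C=10] open={R2,R3}
Step 5: cancel R3 -> on_hand[A=38 B=56 C=20] avail[A=38 B=56 C=17] open={R2}
Step 6: reserve R4 C 8 -> on_hand[A=38 B=56 C=20] avail[A=38 B=56 C=9] open={R2,R4}
Step 7: reserve R5 C 1 -> on_hand[A=38 B=56 C=20] avail[A=38 B=56 C=8] open={R2,R4,R5}
Step 8: commit R2 -> on_hand[A=38 B=56 C=17] avail[A=38 B=56 C=8] open={R4,R5}
Step 9: cancel R5 -> on_hand[A=38 B=56 C=17] avail[A=38 B=56 C=9] open={R4}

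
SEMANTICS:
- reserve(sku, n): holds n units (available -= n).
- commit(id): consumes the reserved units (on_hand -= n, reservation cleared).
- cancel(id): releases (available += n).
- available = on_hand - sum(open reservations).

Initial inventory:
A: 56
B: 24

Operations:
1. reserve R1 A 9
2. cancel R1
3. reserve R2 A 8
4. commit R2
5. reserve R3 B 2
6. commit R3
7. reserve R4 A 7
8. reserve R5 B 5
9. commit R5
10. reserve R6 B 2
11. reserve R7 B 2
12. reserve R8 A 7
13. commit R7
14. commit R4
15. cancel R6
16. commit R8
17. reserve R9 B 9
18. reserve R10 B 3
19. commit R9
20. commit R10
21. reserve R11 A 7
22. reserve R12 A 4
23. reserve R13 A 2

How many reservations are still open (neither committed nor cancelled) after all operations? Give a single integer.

Answer: 3

Derivation:
Step 1: reserve R1 A 9 -> on_hand[A=56 B=24] avail[A=47 B=24] open={R1}
Step 2: cancel R1 -> on_hand[A=56 B=24] avail[A=56 B=24] open={}
Step 3: reserve R2 A 8 -> on_hand[A=56 B=24] avail[A=48 B=24] open={R2}
Step 4: commit R2 -> on_hand[A=48 B=24] avail[A=48 B=24] open={}
Step 5: reserve R3 B 2 -> on_hand[A=48 B=24] avail[A=48 B=22] open={R3}
Step 6: commit R3 -> on_hand[A=48 B=22] avail[A=48 B=22] open={}
Step 7: reserve R4 A 7 -> on_hand[A=48 B=22] avail[A=41 B=22] open={R4}
Step 8: reserve R5 B 5 -> on_hand[A=48 B=22] avail[A=41 B=17] open={R4,R5}
Step 9: commit R5 -> on_hand[A=48 B=17] avail[A=41 B=17] open={R4}
Step 10: reserve R6 B 2 -> on_hand[A=48 B=17] avail[A=41 B=15] open={R4,R6}
Step 11: reserve R7 B 2 -> on_hand[A=48 B=17] avail[A=41 B=13] open={R4,R6,R7}
Step 12: reserve R8 A 7 -> on_hand[A=48 B=17] avail[A=34 B=13] open={R4,R6,R7,R8}
Step 13: commit R7 -> on_hand[A=48 B=15] avail[A=34 B=13] open={R4,R6,R8}
Step 14: commit R4 -> on_hand[A=41 B=15] avail[A=34 B=13] open={R6,R8}
Step 15: cancel R6 -> on_hand[A=41 B=15] avail[A=34 B=15] open={R8}
Step 16: commit R8 -> on_hand[A=34 B=15] avail[A=34 B=15] open={}
Step 17: reserve R9 B 9 -> on_hand[A=34 B=15] avail[A=34 B=6] open={R9}
Step 18: reserve R10 B 3 -> on_hand[A=34 B=15] avail[A=34 B=3] open={R10,R9}
Step 19: commit R9 -> on_hand[A=34 B=6] avail[A=34 B=3] open={R10}
Step 20: commit R10 -> on_hand[A=34 B=3] avail[A=34 B=3] open={}
Step 21: reserve R11 A 7 -> on_hand[A=34 B=3] avail[A=27 B=3] open={R11}
Step 22: reserve R12 A 4 -> on_hand[A=34 B=3] avail[A=23 B=3] open={R11,R12}
Step 23: reserve R13 A 2 -> on_hand[A=34 B=3] avail[A=21 B=3] open={R11,R12,R13}
Open reservations: ['R11', 'R12', 'R13'] -> 3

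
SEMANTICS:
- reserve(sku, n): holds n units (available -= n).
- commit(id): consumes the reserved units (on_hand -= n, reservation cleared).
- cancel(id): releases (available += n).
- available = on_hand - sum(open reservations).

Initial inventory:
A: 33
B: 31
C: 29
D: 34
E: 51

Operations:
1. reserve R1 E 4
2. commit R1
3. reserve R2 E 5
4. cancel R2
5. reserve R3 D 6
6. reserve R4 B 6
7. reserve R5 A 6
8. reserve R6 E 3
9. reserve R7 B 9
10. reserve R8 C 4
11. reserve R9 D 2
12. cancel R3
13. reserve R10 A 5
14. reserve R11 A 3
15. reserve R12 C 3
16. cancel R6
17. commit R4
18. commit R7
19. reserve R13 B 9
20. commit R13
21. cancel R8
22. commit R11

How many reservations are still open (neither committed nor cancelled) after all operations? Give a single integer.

Step 1: reserve R1 E 4 -> on_hand[A=33 B=31 C=29 D=34 E=51] avail[A=33 B=31 C=29 D=34 E=47] open={R1}
Step 2: commit R1 -> on_hand[A=33 B=31 C=29 D=34 E=47] avail[A=33 B=31 C=29 D=34 E=47] open={}
Step 3: reserve R2 E 5 -> on_hand[A=33 B=31 C=29 D=34 E=47] avail[A=33 B=31 C=29 D=34 E=42] open={R2}
Step 4: cancel R2 -> on_hand[A=33 B=31 C=29 D=34 E=47] avail[A=33 B=31 C=29 D=34 E=47] open={}
Step 5: reserve R3 D 6 -> on_hand[A=33 B=31 C=29 D=34 E=47] avail[A=33 B=31 C=29 D=28 E=47] open={R3}
Step 6: reserve R4 B 6 -> on_hand[A=33 B=31 C=29 D=34 E=47] avail[A=33 B=25 C=29 D=28 E=47] open={R3,R4}
Step 7: reserve R5 A 6 -> on_hand[A=33 B=31 C=29 D=34 E=47] avail[A=27 B=25 C=29 D=28 E=47] open={R3,R4,R5}
Step 8: reserve R6 E 3 -> on_hand[A=33 B=31 C=29 D=34 E=47] avail[A=27 B=25 C=29 D=28 E=44] open={R3,R4,R5,R6}
Step 9: reserve R7 B 9 -> on_hand[A=33 B=31 C=29 D=34 E=47] avail[A=27 B=16 C=29 D=28 E=44] open={R3,R4,R5,R6,R7}
Step 10: reserve R8 C 4 -> on_hand[A=33 B=31 C=29 D=34 E=47] avail[A=27 B=16 C=25 D=28 E=44] open={R3,R4,R5,R6,R7,R8}
Step 11: reserve R9 D 2 -> on_hand[A=33 B=31 C=29 D=34 E=47] avail[A=27 B=16 C=25 D=26 E=44] open={R3,R4,R5,R6,R7,R8,R9}
Step 12: cancel R3 -> on_hand[A=33 B=31 C=29 D=34 E=47] avail[A=27 B=16 C=25 D=32 E=44] open={R4,R5,R6,R7,R8,R9}
Step 13: reserve R10 A 5 -> on_hand[A=33 B=31 C=29 D=34 E=47] avail[A=22 B=16 C=25 D=32 E=44] open={R10,R4,R5,R6,R7,R8,R9}
Step 14: reserve R11 A 3 -> on_hand[A=33 B=31 C=29 D=34 E=47] avail[A=19 B=16 C=25 D=32 E=44] open={R10,R11,R4,R5,R6,R7,R8,R9}
Step 15: reserve R12 C 3 -> on_hand[A=33 B=31 C=29 D=34 E=47] avail[A=19 B=16 C=22 D=32 E=44] open={R10,R11,R12,R4,R5,R6,R7,R8,R9}
Step 16: cancel R6 -> on_hand[A=33 B=31 C=29 D=34 E=47] avail[A=19 B=16 C=22 D=32 E=47] open={R10,R11,R12,R4,R5,R7,R8,R9}
Step 17: commit R4 -> on_hand[A=33 B=25 C=29 D=34 E=47] avail[A=19 B=16 C=22 D=32 E=47] open={R10,R11,R12,R5,R7,R8,R9}
Step 18: commit R7 -> on_hand[A=33 B=16 C=29 D=34 E=47] avail[A=19 B=16 C=22 D=32 E=47] open={R10,R11,R12,R5,R8,R9}
Step 19: reserve R13 B 9 -> on_hand[A=33 B=16 C=29 D=34 E=47] avail[A=19 B=7 C=22 D=32 E=47] open={R10,R11,R12,R13,R5,R8,R9}
Step 20: commit R13 -> on_hand[A=33 B=7 C=29 D=34 E=47] avail[A=19 B=7 C=22 D=32 E=47] open={R10,R11,R12,R5,R8,R9}
Step 21: cancel R8 -> on_hand[A=33 B=7 C=29 D=34 E=47] avail[A=19 B=7 C=26 D=32 E=47] open={R10,R11,R12,R5,R9}
Step 22: commit R11 -> on_hand[A=30 B=7 C=29 D=34 E=47] avail[A=19 B=7 C=26 D=32 E=47] open={R10,R12,R5,R9}
Open reservations: ['R10', 'R12', 'R5', 'R9'] -> 4

Answer: 4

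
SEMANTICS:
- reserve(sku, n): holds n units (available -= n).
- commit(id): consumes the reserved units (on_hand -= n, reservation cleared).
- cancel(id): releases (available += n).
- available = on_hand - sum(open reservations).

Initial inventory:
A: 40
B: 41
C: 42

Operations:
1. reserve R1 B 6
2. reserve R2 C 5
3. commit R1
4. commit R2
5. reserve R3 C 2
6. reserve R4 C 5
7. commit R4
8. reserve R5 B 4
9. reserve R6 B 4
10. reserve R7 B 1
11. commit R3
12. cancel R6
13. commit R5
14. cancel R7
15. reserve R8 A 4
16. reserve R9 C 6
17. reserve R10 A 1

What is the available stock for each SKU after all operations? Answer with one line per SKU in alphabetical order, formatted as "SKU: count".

Step 1: reserve R1 B 6 -> on_hand[A=40 B=41 C=42] avail[A=40 B=35 C=42] open={R1}
Step 2: reserve R2 C 5 -> on_hand[A=40 B=41 C=42] avail[A=40 B=35 C=37] open={R1,R2}
Step 3: commit R1 -> on_hand[A=40 B=35 C=42] avail[A=40 B=35 C=37] open={R2}
Step 4: commit R2 -> on_hand[A=40 B=35 C=37] avail[A=40 B=35 C=37] open={}
Step 5: reserve R3 C 2 -> on_hand[A=40 B=35 C=37] avail[A=40 B=35 C=35] open={R3}
Step 6: reserve R4 C 5 -> on_hand[A=40 B=35 C=37] avail[A=40 B=35 C=30] open={R3,R4}
Step 7: commit R4 -> on_hand[A=40 B=35 C=32] avail[A=40 B=35 C=30] open={R3}
Step 8: reserve R5 B 4 -> on_hand[A=40 B=35 C=32] avail[A=40 B=31 C=30] open={R3,R5}
Step 9: reserve R6 B 4 -> on_hand[A=40 B=35 C=32] avail[A=40 B=27 C=30] open={R3,R5,R6}
Step 10: reserve R7 B 1 -> on_hand[A=40 B=35 C=32] avail[A=40 B=26 C=30] open={R3,R5,R6,R7}
Step 11: commit R3 -> on_hand[A=40 B=35 C=30] avail[A=40 B=26 C=30] open={R5,R6,R7}
Step 12: cancel R6 -> on_hand[A=40 B=35 C=30] avail[A=40 B=30 C=30] open={R5,R7}
Step 13: commit R5 -> on_hand[A=40 B=31 C=30] avail[A=40 B=30 C=30] open={R7}
Step 14: cancel R7 -> on_hand[A=40 B=31 C=30] avail[A=40 B=31 C=30] open={}
Step 15: reserve R8 A 4 -> on_hand[A=40 B=31 C=30] avail[A=36 B=31 C=30] open={R8}
Step 16: reserve R9 C 6 -> on_hand[A=40 B=31 C=30] avail[A=36 B=31 C=24] open={R8,R9}
Step 17: reserve R10 A 1 -> on_hand[A=40 B=31 C=30] avail[A=35 B=31 C=24] open={R10,R8,R9}

Answer: A: 35
B: 31
C: 24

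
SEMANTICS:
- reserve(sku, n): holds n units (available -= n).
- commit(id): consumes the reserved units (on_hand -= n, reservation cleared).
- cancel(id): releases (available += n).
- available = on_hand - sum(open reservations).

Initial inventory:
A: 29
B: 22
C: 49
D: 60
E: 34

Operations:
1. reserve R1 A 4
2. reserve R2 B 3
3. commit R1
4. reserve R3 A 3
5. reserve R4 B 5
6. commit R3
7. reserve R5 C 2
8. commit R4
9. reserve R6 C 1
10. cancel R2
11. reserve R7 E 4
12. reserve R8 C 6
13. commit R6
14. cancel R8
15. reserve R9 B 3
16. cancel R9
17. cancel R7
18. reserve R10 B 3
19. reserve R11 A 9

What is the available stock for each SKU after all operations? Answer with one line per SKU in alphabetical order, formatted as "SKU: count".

Answer: A: 13
B: 14
C: 46
D: 60
E: 34

Derivation:
Step 1: reserve R1 A 4 -> on_hand[A=29 B=22 C=49 D=60 E=34] avail[A=25 B=22 C=49 D=60 E=34] open={R1}
Step 2: reserve R2 B 3 -> on_hand[A=29 B=22 C=49 D=60 E=34] avail[A=25 B=19 C=49 D=60 E=34] open={R1,R2}
Step 3: commit R1 -> on_hand[A=25 B=22 C=49 D=60 E=34] avail[A=25 B=19 C=49 D=60 E=34] open={R2}
Step 4: reserve R3 A 3 -> on_hand[A=25 B=22 C=49 D=60 E=34] avail[A=22 B=19 C=49 D=60 E=34] open={R2,R3}
Step 5: reserve R4 B 5 -> on_hand[A=25 B=22 C=49 D=60 E=34] avail[A=22 B=14 C=49 D=60 E=34] open={R2,R3,R4}
Step 6: commit R3 -> on_hand[A=22 B=22 C=49 D=60 E=34] avail[A=22 B=14 C=49 D=60 E=34] open={R2,R4}
Step 7: reserve R5 C 2 -> on_hand[A=22 B=22 C=49 D=60 E=34] avail[A=22 B=14 C=47 D=60 E=34] open={R2,R4,R5}
Step 8: commit R4 -> on_hand[A=22 B=17 C=49 D=60 E=34] avail[A=22 B=14 C=47 D=60 E=34] open={R2,R5}
Step 9: reserve R6 C 1 -> on_hand[A=22 B=17 C=49 D=60 E=34] avail[A=22 B=14 C=46 D=60 E=34] open={R2,R5,R6}
Step 10: cancel R2 -> on_hand[A=22 B=17 C=49 D=60 E=34] avail[A=22 B=17 C=46 D=60 E=34] open={R5,R6}
Step 11: reserve R7 E 4 -> on_hand[A=22 B=17 C=49 D=60 E=34] avail[A=22 B=17 C=46 D=60 E=30] open={R5,R6,R7}
Step 12: reserve R8 C 6 -> on_hand[A=22 B=17 C=49 D=60 E=34] avail[A=22 B=17 C=40 D=60 E=30] open={R5,R6,R7,R8}
Step 13: commit R6 -> on_hand[A=22 B=17 C=48 D=60 E=34] avail[A=22 B=17 C=40 D=60 E=30] open={R5,R7,R8}
Step 14: cancel R8 -> on_hand[A=22 B=17 C=48 D=60 E=34] avail[A=22 B=17 C=46 D=60 E=30] open={R5,R7}
Step 15: reserve R9 B 3 -> on_hand[A=22 B=17 C=48 D=60 E=34] avail[A=22 B=14 C=46 D=60 E=30] open={R5,R7,R9}
Step 16: cancel R9 -> on_hand[A=22 B=17 C=48 D=60 E=34] avail[A=22 B=17 C=46 D=60 E=30] open={R5,R7}
Step 17: cancel R7 -> on_hand[A=22 B=17 C=48 D=60 E=34] avail[A=22 B=17 C=46 D=60 E=34] open={R5}
Step 18: reserve R10 B 3 -> on_hand[A=22 B=17 C=48 D=60 E=34] avail[A=22 B=14 C=46 D=60 E=34] open={R10,R5}
Step 19: reserve R11 A 9 -> on_hand[A=22 B=17 C=48 D=60 E=34] avail[A=13 B=14 C=46 D=60 E=34] open={R10,R11,R5}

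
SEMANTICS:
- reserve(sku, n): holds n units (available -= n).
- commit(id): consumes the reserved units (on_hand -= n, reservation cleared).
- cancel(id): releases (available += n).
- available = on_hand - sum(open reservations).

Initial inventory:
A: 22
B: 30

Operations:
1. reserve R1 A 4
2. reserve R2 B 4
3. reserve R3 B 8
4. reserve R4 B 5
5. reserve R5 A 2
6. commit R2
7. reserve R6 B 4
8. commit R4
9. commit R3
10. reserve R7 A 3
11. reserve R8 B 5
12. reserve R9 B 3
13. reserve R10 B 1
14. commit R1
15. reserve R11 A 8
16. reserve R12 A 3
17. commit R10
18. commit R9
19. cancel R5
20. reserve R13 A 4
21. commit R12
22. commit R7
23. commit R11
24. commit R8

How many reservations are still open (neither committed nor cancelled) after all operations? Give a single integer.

Step 1: reserve R1 A 4 -> on_hand[A=22 B=30] avail[A=18 B=30] open={R1}
Step 2: reserve R2 B 4 -> on_hand[A=22 B=30] avail[A=18 B=26] open={R1,R2}
Step 3: reserve R3 B 8 -> on_hand[A=22 B=30] avail[A=18 B=18] open={R1,R2,R3}
Step 4: reserve R4 B 5 -> on_hand[A=22 B=30] avail[A=18 B=13] open={R1,R2,R3,R4}
Step 5: reserve R5 A 2 -> on_hand[A=22 B=30] avail[A=16 B=13] open={R1,R2,R3,R4,R5}
Step 6: commit R2 -> on_hand[A=22 B=26] avail[A=16 B=13] open={R1,R3,R4,R5}
Step 7: reserve R6 B 4 -> on_hand[A=22 B=26] avail[A=16 B=9] open={R1,R3,R4,R5,R6}
Step 8: commit R4 -> on_hand[A=22 B=21] avail[A=16 B=9] open={R1,R3,R5,R6}
Step 9: commit R3 -> on_hand[A=22 B=13] avail[A=16 B=9] open={R1,R5,R6}
Step 10: reserve R7 A 3 -> on_hand[A=22 B=13] avail[A=13 B=9] open={R1,R5,R6,R7}
Step 11: reserve R8 B 5 -> on_hand[A=22 B=13] avail[A=13 B=4] open={R1,R5,R6,R7,R8}
Step 12: reserve R9 B 3 -> on_hand[A=22 B=13] avail[A=13 B=1] open={R1,R5,R6,R7,R8,R9}
Step 13: reserve R10 B 1 -> on_hand[A=22 B=13] avail[A=13 B=0] open={R1,R10,R5,R6,R7,R8,R9}
Step 14: commit R1 -> on_hand[A=18 B=13] avail[A=13 B=0] open={R10,R5,R6,R7,R8,R9}
Step 15: reserve R11 A 8 -> on_hand[A=18 B=13] avail[A=5 B=0] open={R10,R11,R5,R6,R7,R8,R9}
Step 16: reserve R12 A 3 -> on_hand[A=18 B=13] avail[A=2 B=0] open={R10,R11,R12,R5,R6,R7,R8,R9}
Step 17: commit R10 -> on_hand[A=18 B=12] avail[A=2 B=0] open={R11,R12,R5,R6,R7,R8,R9}
Step 18: commit R9 -> on_hand[A=18 B=9] avail[A=2 B=0] open={R11,R12,R5,R6,R7,R8}
Step 19: cancel R5 -> on_hand[A=18 B=9] avail[A=4 B=0] open={R11,R12,R6,R7,R8}
Step 20: reserve R13 A 4 -> on_hand[A=18 B=9] avail[A=0 B=0] open={R11,R12,R13,R6,R7,R8}
Step 21: commit R12 -> on_hand[A=15 B=9] avail[A=0 B=0] open={R11,R13,R6,R7,R8}
Step 22: commit R7 -> on_hand[A=12 B=9] avail[A=0 B=0] open={R11,R13,R6,R8}
Step 23: commit R11 -> on_hand[A=4 B=9] avail[A=0 B=0] open={R13,R6,R8}
Step 24: commit R8 -> on_hand[A=4 B=4] avail[A=0 B=0] open={R13,R6}
Open reservations: ['R13', 'R6'] -> 2

Answer: 2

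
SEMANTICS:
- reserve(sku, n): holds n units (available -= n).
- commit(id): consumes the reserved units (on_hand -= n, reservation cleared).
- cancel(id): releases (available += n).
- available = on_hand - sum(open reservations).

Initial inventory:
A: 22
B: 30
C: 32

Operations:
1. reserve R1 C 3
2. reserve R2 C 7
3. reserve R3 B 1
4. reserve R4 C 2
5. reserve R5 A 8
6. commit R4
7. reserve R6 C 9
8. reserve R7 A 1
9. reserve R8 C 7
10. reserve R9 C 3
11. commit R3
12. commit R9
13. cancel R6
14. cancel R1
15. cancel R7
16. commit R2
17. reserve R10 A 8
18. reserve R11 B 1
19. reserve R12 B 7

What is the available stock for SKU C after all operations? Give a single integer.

Answer: 13

Derivation:
Step 1: reserve R1 C 3 -> on_hand[A=22 B=30 C=32] avail[A=22 B=30 C=29] open={R1}
Step 2: reserve R2 C 7 -> on_hand[A=22 B=30 C=32] avail[A=22 B=30 C=22] open={R1,R2}
Step 3: reserve R3 B 1 -> on_hand[A=22 B=30 C=32] avail[A=22 B=29 C=22] open={R1,R2,R3}
Step 4: reserve R4 C 2 -> on_hand[A=22 B=30 C=32] avail[A=22 B=29 C=20] open={R1,R2,R3,R4}
Step 5: reserve R5 A 8 -> on_hand[A=22 B=30 C=32] avail[A=14 B=29 C=20] open={R1,R2,R3,R4,R5}
Step 6: commit R4 -> on_hand[A=22 B=30 C=30] avail[A=14 B=29 C=20] open={R1,R2,R3,R5}
Step 7: reserve R6 C 9 -> on_hand[A=22 B=30 C=30] avail[A=14 B=29 C=11] open={R1,R2,R3,R5,R6}
Step 8: reserve R7 A 1 -> on_hand[A=22 B=30 C=30] avail[A=13 B=29 C=11] open={R1,R2,R3,R5,R6,R7}
Step 9: reserve R8 C 7 -> on_hand[A=22 B=30 C=30] avail[A=13 B=29 C=4] open={R1,R2,R3,R5,R6,R7,R8}
Step 10: reserve R9 C 3 -> on_hand[A=22 B=30 C=30] avail[A=13 B=29 C=1] open={R1,R2,R3,R5,R6,R7,R8,R9}
Step 11: commit R3 -> on_hand[A=22 B=29 C=30] avail[A=13 B=29 C=1] open={R1,R2,R5,R6,R7,R8,R9}
Step 12: commit R9 -> on_hand[A=22 B=29 C=27] avail[A=13 B=29 C=1] open={R1,R2,R5,R6,R7,R8}
Step 13: cancel R6 -> on_hand[A=22 B=29 C=27] avail[A=13 B=29 C=10] open={R1,R2,R5,R7,R8}
Step 14: cancel R1 -> on_hand[A=22 B=29 C=27] avail[A=13 B=29 C=13] open={R2,R5,R7,R8}
Step 15: cancel R7 -> on_hand[A=22 B=29 C=27] avail[A=14 B=29 C=13] open={R2,R5,R8}
Step 16: commit R2 -> on_hand[A=22 B=29 C=20] avail[A=14 B=29 C=13] open={R5,R8}
Step 17: reserve R10 A 8 -> on_hand[A=22 B=29 C=20] avail[A=6 B=29 C=13] open={R10,R5,R8}
Step 18: reserve R11 B 1 -> on_hand[A=22 B=29 C=20] avail[A=6 B=28 C=13] open={R10,R11,R5,R8}
Step 19: reserve R12 B 7 -> on_hand[A=22 B=29 C=20] avail[A=6 B=21 C=13] open={R10,R11,R12,R5,R8}
Final available[C] = 13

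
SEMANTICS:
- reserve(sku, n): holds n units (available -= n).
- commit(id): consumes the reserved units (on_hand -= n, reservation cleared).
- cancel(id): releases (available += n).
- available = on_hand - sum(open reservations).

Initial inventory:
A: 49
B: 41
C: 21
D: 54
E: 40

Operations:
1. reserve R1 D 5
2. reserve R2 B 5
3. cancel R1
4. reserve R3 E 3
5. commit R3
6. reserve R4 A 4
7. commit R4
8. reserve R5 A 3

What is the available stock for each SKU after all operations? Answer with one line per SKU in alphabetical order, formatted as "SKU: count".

Step 1: reserve R1 D 5 -> on_hand[A=49 B=41 C=21 D=54 E=40] avail[A=49 B=41 C=21 D=49 E=40] open={R1}
Step 2: reserve R2 B 5 -> on_hand[A=49 B=41 C=21 D=54 E=40] avail[A=49 B=36 C=21 D=49 E=40] open={R1,R2}
Step 3: cancel R1 -> on_hand[A=49 B=41 C=21 D=54 E=40] avail[A=49 B=36 C=21 D=54 E=40] open={R2}
Step 4: reserve R3 E 3 -> on_hand[A=49 B=41 C=21 D=54 E=40] avail[A=49 B=36 C=21 D=54 E=37] open={R2,R3}
Step 5: commit R3 -> on_hand[A=49 B=41 C=21 D=54 E=37] avail[A=49 B=36 C=21 D=54 E=37] open={R2}
Step 6: reserve R4 A 4 -> on_hand[A=49 B=41 C=21 D=54 E=37] avail[A=45 B=36 C=21 D=54 E=37] open={R2,R4}
Step 7: commit R4 -> on_hand[A=45 B=41 C=21 D=54 E=37] avail[A=45 B=36 C=21 D=54 E=37] open={R2}
Step 8: reserve R5 A 3 -> on_hand[A=45 B=41 C=21 D=54 E=37] avail[A=42 B=36 C=21 D=54 E=37] open={R2,R5}

Answer: A: 42
B: 36
C: 21
D: 54
E: 37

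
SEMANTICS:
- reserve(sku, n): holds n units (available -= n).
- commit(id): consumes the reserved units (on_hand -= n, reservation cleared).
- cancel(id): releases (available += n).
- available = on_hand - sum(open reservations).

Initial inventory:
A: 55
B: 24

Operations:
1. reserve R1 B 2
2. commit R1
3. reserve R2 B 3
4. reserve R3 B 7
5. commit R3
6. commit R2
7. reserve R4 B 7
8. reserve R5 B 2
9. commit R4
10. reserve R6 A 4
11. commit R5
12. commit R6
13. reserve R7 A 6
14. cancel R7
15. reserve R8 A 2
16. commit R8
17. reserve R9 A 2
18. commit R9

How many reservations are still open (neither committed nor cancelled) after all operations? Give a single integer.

Step 1: reserve R1 B 2 -> on_hand[A=55 B=24] avail[A=55 B=22] open={R1}
Step 2: commit R1 -> on_hand[A=55 B=22] avail[A=55 B=22] open={}
Step 3: reserve R2 B 3 -> on_hand[A=55 B=22] avail[A=55 B=19] open={R2}
Step 4: reserve R3 B 7 -> on_hand[A=55 B=22] avail[A=55 B=12] open={R2,R3}
Step 5: commit R3 -> on_hand[A=55 B=15] avail[A=55 B=12] open={R2}
Step 6: commit R2 -> on_hand[A=55 B=12] avail[A=55 B=12] open={}
Step 7: reserve R4 B 7 -> on_hand[A=55 B=12] avail[A=55 B=5] open={R4}
Step 8: reserve R5 B 2 -> on_hand[A=55 B=12] avail[A=55 B=3] open={R4,R5}
Step 9: commit R4 -> on_hand[A=55 B=5] avail[A=55 B=3] open={R5}
Step 10: reserve R6 A 4 -> on_hand[A=55 B=5] avail[A=51 B=3] open={R5,R6}
Step 11: commit R5 -> on_hand[A=55 B=3] avail[A=51 B=3] open={R6}
Step 12: commit R6 -> on_hand[A=51 B=3] avail[A=51 B=3] open={}
Step 13: reserve R7 A 6 -> on_hand[A=51 B=3] avail[A=45 B=3] open={R7}
Step 14: cancel R7 -> on_hand[A=51 B=3] avail[A=51 B=3] open={}
Step 15: reserve R8 A 2 -> on_hand[A=51 B=3] avail[A=49 B=3] open={R8}
Step 16: commit R8 -> on_hand[A=49 B=3] avail[A=49 B=3] open={}
Step 17: reserve R9 A 2 -> on_hand[A=49 B=3] avail[A=47 B=3] open={R9}
Step 18: commit R9 -> on_hand[A=47 B=3] avail[A=47 B=3] open={}
Open reservations: [] -> 0

Answer: 0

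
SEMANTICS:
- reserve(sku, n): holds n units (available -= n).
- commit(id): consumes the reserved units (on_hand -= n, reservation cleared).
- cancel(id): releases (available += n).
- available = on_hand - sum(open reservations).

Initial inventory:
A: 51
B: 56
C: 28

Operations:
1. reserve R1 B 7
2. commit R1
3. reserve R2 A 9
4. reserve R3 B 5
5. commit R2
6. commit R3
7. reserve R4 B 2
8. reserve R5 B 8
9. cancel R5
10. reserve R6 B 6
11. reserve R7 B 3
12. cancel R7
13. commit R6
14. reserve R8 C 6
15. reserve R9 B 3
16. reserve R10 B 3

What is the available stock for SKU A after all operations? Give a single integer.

Step 1: reserve R1 B 7 -> on_hand[A=51 B=56 C=28] avail[A=51 B=49 C=28] open={R1}
Step 2: commit R1 -> on_hand[A=51 B=49 C=28] avail[A=51 B=49 C=28] open={}
Step 3: reserve R2 A 9 -> on_hand[A=51 B=49 C=28] avail[A=42 B=49 C=28] open={R2}
Step 4: reserve R3 B 5 -> on_hand[A=51 B=49 C=28] avail[A=42 B=44 C=28] open={R2,R3}
Step 5: commit R2 -> on_hand[A=42 B=49 C=28] avail[A=42 B=44 C=28] open={R3}
Step 6: commit R3 -> on_hand[A=42 B=44 C=28] avail[A=42 B=44 C=28] open={}
Step 7: reserve R4 B 2 -> on_hand[A=42 B=44 C=28] avail[A=42 B=42 C=28] open={R4}
Step 8: reserve R5 B 8 -> on_hand[A=42 B=44 C=28] avail[A=42 B=34 C=28] open={R4,R5}
Step 9: cancel R5 -> on_hand[A=42 B=44 C=28] avail[A=42 B=42 C=28] open={R4}
Step 10: reserve R6 B 6 -> on_hand[A=42 B=44 C=28] avail[A=42 B=36 C=28] open={R4,R6}
Step 11: reserve R7 B 3 -> on_hand[A=42 B=44 C=28] avail[A=42 B=33 C=28] open={R4,R6,R7}
Step 12: cancel R7 -> on_hand[A=42 B=44 C=28] avail[A=42 B=36 C=28] open={R4,R6}
Step 13: commit R6 -> on_hand[A=42 B=38 C=28] avail[A=42 B=36 C=28] open={R4}
Step 14: reserve R8 C 6 -> on_hand[A=42 B=38 C=28] avail[A=42 B=36 C=22] open={R4,R8}
Step 15: reserve R9 B 3 -> on_hand[A=42 B=38 C=28] avail[A=42 B=33 C=22] open={R4,R8,R9}
Step 16: reserve R10 B 3 -> on_hand[A=42 B=38 C=28] avail[A=42 B=30 C=22] open={R10,R4,R8,R9}
Final available[A] = 42

Answer: 42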